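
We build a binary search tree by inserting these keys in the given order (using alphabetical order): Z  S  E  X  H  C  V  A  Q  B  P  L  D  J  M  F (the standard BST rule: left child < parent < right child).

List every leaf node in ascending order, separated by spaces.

B D F J M V

Z: root
S: left child of Z (depth 1)
E: left child of S (depth 2)
X: right child of S (depth 2)
H: right child of E (depth 3)
C: left child of E (depth 3)
V: left child of X (depth 3)
A: left child of C (depth 4)
Q: right child of H (depth 4)
B: right child of A (depth 5)
P: left child of Q (depth 5)
L: left child of P (depth 6)
D: right child of C (depth 4)
J: left child of L (depth 7)
M: right child of L (depth 7)
F: left child of H (depth 4)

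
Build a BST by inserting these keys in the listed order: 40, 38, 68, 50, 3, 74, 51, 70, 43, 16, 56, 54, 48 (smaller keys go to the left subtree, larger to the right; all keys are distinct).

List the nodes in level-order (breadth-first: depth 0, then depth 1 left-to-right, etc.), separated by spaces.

40 38 68 3 50 74 16 43 51 70 48 56 54

40: root
38: left child of 40 (depth 1)
68: right child of 40 (depth 1)
50: left child of 68 (depth 2)
3: left child of 38 (depth 2)
74: right child of 68 (depth 2)
51: right child of 50 (depth 3)
70: left child of 74 (depth 3)
43: left child of 50 (depth 3)
16: right child of 3 (depth 3)
56: right child of 51 (depth 4)
54: left child of 56 (depth 5)
48: right child of 43 (depth 4)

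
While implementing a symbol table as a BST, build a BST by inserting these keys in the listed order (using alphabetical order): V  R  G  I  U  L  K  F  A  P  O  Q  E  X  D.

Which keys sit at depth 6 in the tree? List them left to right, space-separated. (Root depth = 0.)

D O Q

Insert V: tree is empty, so V becomes the root.
Insert R: R < V → go left. Place as left child of V.
Insert G: G < V → go left; G < R → go left. Place as left child of R.
Insert I: I < V → go left; I < R → go left; I > G → go right. Place as right child of G.
Insert U: U < V → go left; U > R → go right. Place as right child of R.
Insert L: L < V → go left; L < R → go left; L > G → go right; L > I → go right. Place as right child of I.
Insert K: K < V → go left; K < R → go left; K > G → go right; K > I → go right; K < L → go left. Place as left child of L.
Insert F: F < V → go left; F < R → go left; F < G → go left. Place as left child of G.
Insert A: A < V → go left; A < R → go left; A < G → go left; A < F → go left. Place as left child of F.
Insert P: P < V → go left; P < R → go left; P > G → go right; P > I → go right; P > L → go right. Place as right child of L.
Insert O: O < V → go left; O < R → go left; O > G → go right; O > I → go right; O > L → go right; O < P → go left. Place as left child of P.
Insert Q: Q < V → go left; Q < R → go left; Q > G → go right; Q > I → go right; Q > L → go right; Q > P → go right. Place as right child of P.
Insert E: E < V → go left; E < R → go left; E < G → go left; E < F → go left; E > A → go right. Place as right child of A.
Insert X: X > V → go right. Place as right child of V.
Insert D: D < V → go left; D < R → go left; D < G → go left; D < F → go left; D > A → go right; D < E → go left. Place as left child of E.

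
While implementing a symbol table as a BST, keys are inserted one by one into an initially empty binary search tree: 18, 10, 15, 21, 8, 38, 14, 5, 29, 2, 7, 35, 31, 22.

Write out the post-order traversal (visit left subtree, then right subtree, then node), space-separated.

2 7 5 8 14 15 10 22 31 35 29 38 21 18

18: root
10: left child of 18 (depth 1)
15: right child of 10 (depth 2)
21: right child of 18 (depth 1)
8: left child of 10 (depth 2)
38: right child of 21 (depth 2)
14: left child of 15 (depth 3)
5: left child of 8 (depth 3)
29: left child of 38 (depth 3)
2: left child of 5 (depth 4)
7: right child of 5 (depth 4)
35: right child of 29 (depth 4)
31: left child of 35 (depth 5)
22: left child of 29 (depth 4)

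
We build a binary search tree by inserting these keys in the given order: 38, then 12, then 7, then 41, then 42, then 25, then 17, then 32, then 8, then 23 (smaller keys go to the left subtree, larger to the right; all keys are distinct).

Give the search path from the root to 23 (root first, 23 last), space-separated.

38 12 25 17 23

Insert 38: tree is empty, so 38 becomes the root.
Insert 12: 12 < 38 → go left. Place as left child of 38.
Insert 7: 7 < 38 → go left; 7 < 12 → go left. Place as left child of 12.
Insert 41: 41 > 38 → go right. Place as right child of 38.
Insert 42: 42 > 38 → go right; 42 > 41 → go right. Place as right child of 41.
Insert 25: 25 < 38 → go left; 25 > 12 → go right. Place as right child of 12.
Insert 17: 17 < 38 → go left; 17 > 12 → go right; 17 < 25 → go left. Place as left child of 25.
Insert 32: 32 < 38 → go left; 32 > 12 → go right; 32 > 25 → go right. Place as right child of 25.
Insert 8: 8 < 38 → go left; 8 < 12 → go left; 8 > 7 → go right. Place as right child of 7.
Insert 23: 23 < 38 → go left; 23 > 12 → go right; 23 < 25 → go left; 23 > 17 → go right. Place as right child of 17.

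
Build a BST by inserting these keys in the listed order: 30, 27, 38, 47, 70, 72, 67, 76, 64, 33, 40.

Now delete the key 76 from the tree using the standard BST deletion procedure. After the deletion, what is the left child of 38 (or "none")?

30: root
27: left child of 30 (depth 1)
38: right child of 30 (depth 1)
47: right child of 38 (depth 2)
70: right child of 47 (depth 3)
72: right child of 70 (depth 4)
67: left child of 70 (depth 4)
76: right child of 72 (depth 5)
64: left child of 67 (depth 5)
33: left child of 38 (depth 2)
40: left child of 47 (depth 3)

Delete 76 (at most one child — splice it out).
After deletion, 38's left child: 33.

33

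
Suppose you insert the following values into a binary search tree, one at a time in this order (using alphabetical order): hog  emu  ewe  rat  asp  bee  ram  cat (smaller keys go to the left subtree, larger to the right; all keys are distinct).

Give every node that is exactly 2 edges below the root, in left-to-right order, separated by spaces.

Insert hog: tree is empty, so hog becomes the root.
Insert emu: emu < hog → go left. Place as left child of hog.
Insert ewe: ewe < hog → go left; ewe > emu → go right. Place as right child of emu.
Insert rat: rat > hog → go right. Place as right child of hog.
Insert asp: asp < hog → go left; asp < emu → go left. Place as left child of emu.
Insert bee: bee < hog → go left; bee < emu → go left; bee > asp → go right. Place as right child of asp.
Insert ram: ram > hog → go right; ram < rat → go left. Place as left child of rat.
Insert cat: cat < hog → go left; cat < emu → go left; cat > asp → go right; cat > bee → go right. Place as right child of bee.

asp ewe ram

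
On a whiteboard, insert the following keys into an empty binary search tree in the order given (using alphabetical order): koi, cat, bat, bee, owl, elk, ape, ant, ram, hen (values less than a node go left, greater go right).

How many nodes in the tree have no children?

4

koi: root
cat: left child of koi (depth 1)
bat: left child of cat (depth 2)
bee: right child of bat (depth 3)
owl: right child of koi (depth 1)
elk: right child of cat (depth 2)
ape: left child of bat (depth 3)
ant: left child of ape (depth 4)
ram: right child of owl (depth 2)
hen: right child of elk (depth 3)

Leaves: ant, bee, hen, ram — 4 in total.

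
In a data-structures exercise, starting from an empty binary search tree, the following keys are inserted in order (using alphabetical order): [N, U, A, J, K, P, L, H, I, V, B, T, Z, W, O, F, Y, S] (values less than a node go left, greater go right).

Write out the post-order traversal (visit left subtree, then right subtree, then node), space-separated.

Insert N: tree is empty, so N becomes the root.
Insert U: U > N → go right. Place as right child of N.
Insert A: A < N → go left. Place as left child of N.
Insert J: J < N → go left; J > A → go right. Place as right child of A.
Insert K: K < N → go left; K > A → go right; K > J → go right. Place as right child of J.
Insert P: P > N → go right; P < U → go left. Place as left child of U.
Insert L: L < N → go left; L > A → go right; L > J → go right; L > K → go right. Place as right child of K.
Insert H: H < N → go left; H > A → go right; H < J → go left. Place as left child of J.
Insert I: I < N → go left; I > A → go right; I < J → go left; I > H → go right. Place as right child of H.
Insert V: V > N → go right; V > U → go right. Place as right child of U.
Insert B: B < N → go left; B > A → go right; B < J → go left; B < H → go left. Place as left child of H.
Insert T: T > N → go right; T < U → go left; T > P → go right. Place as right child of P.
Insert Z: Z > N → go right; Z > U → go right; Z > V → go right. Place as right child of V.
Insert W: W > N → go right; W > U → go right; W > V → go right; W < Z → go left. Place as left child of Z.
Insert O: O > N → go right; O < U → go left; O < P → go left. Place as left child of P.
Insert F: F < N → go left; F > A → go right; F < J → go left; F < H → go left; F > B → go right. Place as right child of B.
Insert Y: Y > N → go right; Y > U → go right; Y > V → go right; Y < Z → go left; Y > W → go right. Place as right child of W.
Insert S: S > N → go right; S < U → go left; S > P → go right; S < T → go left. Place as left child of T.

F B I H L K J A O S T P Y W Z V U N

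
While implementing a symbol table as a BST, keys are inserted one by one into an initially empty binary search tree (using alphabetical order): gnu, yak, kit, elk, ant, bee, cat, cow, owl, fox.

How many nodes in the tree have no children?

Insert gnu: tree is empty, so gnu becomes the root.
Insert yak: yak > gnu → go right. Place as right child of gnu.
Insert kit: kit > gnu → go right; kit < yak → go left. Place as left child of yak.
Insert elk: elk < gnu → go left. Place as left child of gnu.
Insert ant: ant < gnu → go left; ant < elk → go left. Place as left child of elk.
Insert bee: bee < gnu → go left; bee < elk → go left; bee > ant → go right. Place as right child of ant.
Insert cat: cat < gnu → go left; cat < elk → go left; cat > ant → go right; cat > bee → go right. Place as right child of bee.
Insert cow: cow < gnu → go left; cow < elk → go left; cow > ant → go right; cow > bee → go right; cow > cat → go right. Place as right child of cat.
Insert owl: owl > gnu → go right; owl < yak → go left; owl > kit → go right. Place as right child of kit.
Insert fox: fox < gnu → go left; fox > elk → go right. Place as right child of elk.

Leaves: cow, fox, owl — 3 in total.

3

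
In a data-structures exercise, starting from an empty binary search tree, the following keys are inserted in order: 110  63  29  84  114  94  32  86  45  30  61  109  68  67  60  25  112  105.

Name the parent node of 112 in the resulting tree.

110: root
63: left child of 110 (depth 1)
29: left child of 63 (depth 2)
84: right child of 63 (depth 2)
114: right child of 110 (depth 1)
94: right child of 84 (depth 3)
32: right child of 29 (depth 3)
86: left child of 94 (depth 4)
45: right child of 32 (depth 4)
30: left child of 32 (depth 4)
61: right child of 45 (depth 5)
109: right child of 94 (depth 4)
68: left child of 84 (depth 3)
67: left child of 68 (depth 4)
60: left child of 61 (depth 6)
25: left child of 29 (depth 3)
112: left child of 114 (depth 2)
105: left child of 109 (depth 5)

114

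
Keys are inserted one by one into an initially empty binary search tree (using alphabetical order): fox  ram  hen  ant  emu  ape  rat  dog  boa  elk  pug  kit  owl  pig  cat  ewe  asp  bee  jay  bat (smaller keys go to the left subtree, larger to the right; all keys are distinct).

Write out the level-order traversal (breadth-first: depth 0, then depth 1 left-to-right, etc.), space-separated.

fox: root
ram: right child of fox (depth 1)
hen: left child of ram (depth 2)
ant: left child of fox (depth 1)
emu: right child of ant (depth 2)
ape: left child of emu (depth 3)
rat: right child of ram (depth 2)
dog: right child of ape (depth 4)
boa: left child of dog (depth 5)
elk: right child of dog (depth 5)
pug: right child of hen (depth 3)
kit: left child of pug (depth 4)
owl: right child of kit (depth 5)
pig: right child of owl (depth 6)
cat: right child of boa (depth 6)
ewe: right child of emu (depth 3)
asp: left child of boa (depth 6)
bee: right child of asp (depth 7)
jay: left child of kit (depth 5)
bat: left child of bee (depth 8)

fox ant ram emu hen rat ape ewe pug dog kit boa elk jay owl asp cat pig bee bat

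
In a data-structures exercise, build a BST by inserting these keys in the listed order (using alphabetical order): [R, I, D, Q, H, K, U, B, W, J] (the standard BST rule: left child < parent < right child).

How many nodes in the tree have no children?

4

Insert R: tree is empty, so R becomes the root.
Insert I: I < R → go left. Place as left child of R.
Insert D: D < R → go left; D < I → go left. Place as left child of I.
Insert Q: Q < R → go left; Q > I → go right. Place as right child of I.
Insert H: H < R → go left; H < I → go left; H > D → go right. Place as right child of D.
Insert K: K < R → go left; K > I → go right; K < Q → go left. Place as left child of Q.
Insert U: U > R → go right. Place as right child of R.
Insert B: B < R → go left; B < I → go left; B < D → go left. Place as left child of D.
Insert W: W > R → go right; W > U → go right. Place as right child of U.
Insert J: J < R → go left; J > I → go right; J < Q → go left; J < K → go left. Place as left child of K.

Leaves: B, H, J, W — 4 in total.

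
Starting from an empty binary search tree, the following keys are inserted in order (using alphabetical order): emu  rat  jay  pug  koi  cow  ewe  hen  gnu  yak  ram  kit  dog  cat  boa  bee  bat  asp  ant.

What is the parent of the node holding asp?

bat

emu: root
rat: right child of emu (depth 1)
jay: left child of rat (depth 2)
pug: right child of jay (depth 3)
koi: left child of pug (depth 4)
cow: left child of emu (depth 1)
ewe: left child of jay (depth 3)
hen: right child of ewe (depth 4)
gnu: left child of hen (depth 5)
yak: right child of rat (depth 2)
ram: right child of pug (depth 4)
kit: left child of koi (depth 5)
dog: right child of cow (depth 2)
cat: left child of cow (depth 2)
boa: left child of cat (depth 3)
bee: left child of boa (depth 4)
bat: left child of bee (depth 5)
asp: left child of bat (depth 6)
ant: left child of asp (depth 7)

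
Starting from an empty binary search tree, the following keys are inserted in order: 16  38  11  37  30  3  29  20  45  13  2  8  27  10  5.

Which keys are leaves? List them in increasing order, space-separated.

16: root
38: right child of 16 (depth 1)
11: left child of 16 (depth 1)
37: left child of 38 (depth 2)
30: left child of 37 (depth 3)
3: left child of 11 (depth 2)
29: left child of 30 (depth 4)
20: left child of 29 (depth 5)
45: right child of 38 (depth 2)
13: right child of 11 (depth 2)
2: left child of 3 (depth 3)
8: right child of 3 (depth 3)
27: right child of 20 (depth 6)
10: right child of 8 (depth 4)
5: left child of 8 (depth 4)

2 5 10 13 27 45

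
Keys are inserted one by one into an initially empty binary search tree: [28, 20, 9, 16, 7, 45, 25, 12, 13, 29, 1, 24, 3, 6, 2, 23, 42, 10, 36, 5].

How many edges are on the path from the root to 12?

4

28: root
20: left child of 28 (depth 1)
9: left child of 20 (depth 2)
16: right child of 9 (depth 3)
7: left child of 9 (depth 3)
45: right child of 28 (depth 1)
25: right child of 20 (depth 2)
12: left child of 16 (depth 4)
13: right child of 12 (depth 5)
29: left child of 45 (depth 2)
1: left child of 7 (depth 4)
24: left child of 25 (depth 3)
3: right child of 1 (depth 5)
6: right child of 3 (depth 6)
2: left child of 3 (depth 6)
23: left child of 24 (depth 4)
42: right child of 29 (depth 3)
10: left child of 12 (depth 5)
36: left child of 42 (depth 4)
5: left child of 6 (depth 7)

Path to 12: 28 → 20 → 9 → 16 → 12, which is 4 edges.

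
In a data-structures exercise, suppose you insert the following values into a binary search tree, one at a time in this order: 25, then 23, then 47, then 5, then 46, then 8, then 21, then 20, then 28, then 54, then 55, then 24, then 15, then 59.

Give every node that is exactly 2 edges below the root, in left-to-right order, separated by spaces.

5 24 46 54

Insert 25: tree is empty, so 25 becomes the root.
Insert 23: 23 < 25 → go left. Place as left child of 25.
Insert 47: 47 > 25 → go right. Place as right child of 25.
Insert 5: 5 < 25 → go left; 5 < 23 → go left. Place as left child of 23.
Insert 46: 46 > 25 → go right; 46 < 47 → go left. Place as left child of 47.
Insert 8: 8 < 25 → go left; 8 < 23 → go left; 8 > 5 → go right. Place as right child of 5.
Insert 21: 21 < 25 → go left; 21 < 23 → go left; 21 > 5 → go right; 21 > 8 → go right. Place as right child of 8.
Insert 20: 20 < 25 → go left; 20 < 23 → go left; 20 > 5 → go right; 20 > 8 → go right; 20 < 21 → go left. Place as left child of 21.
Insert 28: 28 > 25 → go right; 28 < 47 → go left; 28 < 46 → go left. Place as left child of 46.
Insert 54: 54 > 25 → go right; 54 > 47 → go right. Place as right child of 47.
Insert 55: 55 > 25 → go right; 55 > 47 → go right; 55 > 54 → go right. Place as right child of 54.
Insert 24: 24 < 25 → go left; 24 > 23 → go right. Place as right child of 23.
Insert 15: 15 < 25 → go left; 15 < 23 → go left; 15 > 5 → go right; 15 > 8 → go right; 15 < 21 → go left; 15 < 20 → go left. Place as left child of 20.
Insert 59: 59 > 25 → go right; 59 > 47 → go right; 59 > 54 → go right; 59 > 55 → go right. Place as right child of 55.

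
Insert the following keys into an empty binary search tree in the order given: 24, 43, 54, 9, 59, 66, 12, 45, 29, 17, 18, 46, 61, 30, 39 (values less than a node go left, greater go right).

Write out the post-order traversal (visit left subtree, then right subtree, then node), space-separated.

18 17 12 9 39 30 29 46 45 61 66 59 54 43 24

Insert 24: tree is empty, so 24 becomes the root.
Insert 43: 43 > 24 → go right. Place as right child of 24.
Insert 54: 54 > 24 → go right; 54 > 43 → go right. Place as right child of 43.
Insert 9: 9 < 24 → go left. Place as left child of 24.
Insert 59: 59 > 24 → go right; 59 > 43 → go right; 59 > 54 → go right. Place as right child of 54.
Insert 66: 66 > 24 → go right; 66 > 43 → go right; 66 > 54 → go right; 66 > 59 → go right. Place as right child of 59.
Insert 12: 12 < 24 → go left; 12 > 9 → go right. Place as right child of 9.
Insert 45: 45 > 24 → go right; 45 > 43 → go right; 45 < 54 → go left. Place as left child of 54.
Insert 29: 29 > 24 → go right; 29 < 43 → go left. Place as left child of 43.
Insert 17: 17 < 24 → go left; 17 > 9 → go right; 17 > 12 → go right. Place as right child of 12.
Insert 18: 18 < 24 → go left; 18 > 9 → go right; 18 > 12 → go right; 18 > 17 → go right. Place as right child of 17.
Insert 46: 46 > 24 → go right; 46 > 43 → go right; 46 < 54 → go left; 46 > 45 → go right. Place as right child of 45.
Insert 61: 61 > 24 → go right; 61 > 43 → go right; 61 > 54 → go right; 61 > 59 → go right; 61 < 66 → go left. Place as left child of 66.
Insert 30: 30 > 24 → go right; 30 < 43 → go left; 30 > 29 → go right. Place as right child of 29.
Insert 39: 39 > 24 → go right; 39 < 43 → go left; 39 > 29 → go right; 39 > 30 → go right. Place as right child of 30.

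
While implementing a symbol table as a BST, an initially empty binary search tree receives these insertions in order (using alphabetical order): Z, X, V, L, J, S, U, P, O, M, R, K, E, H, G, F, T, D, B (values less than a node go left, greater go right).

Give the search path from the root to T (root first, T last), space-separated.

Z X V L S U T

Z: root
X: left child of Z (depth 1)
V: left child of X (depth 2)
L: left child of V (depth 3)
J: left child of L (depth 4)
S: right child of L (depth 4)
U: right child of S (depth 5)
P: left child of S (depth 5)
O: left child of P (depth 6)
M: left child of O (depth 7)
R: right child of P (depth 6)
K: right child of J (depth 5)
E: left child of J (depth 5)
H: right child of E (depth 6)
G: left child of H (depth 7)
F: left child of G (depth 8)
T: left child of U (depth 6)
D: left child of E (depth 6)
B: left child of D (depth 7)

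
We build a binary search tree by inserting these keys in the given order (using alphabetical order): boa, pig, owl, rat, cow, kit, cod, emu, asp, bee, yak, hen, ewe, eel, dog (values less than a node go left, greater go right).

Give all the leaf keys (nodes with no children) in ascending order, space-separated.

bee cod dog ewe yak

boa: root
pig: right child of boa (depth 1)
owl: left child of pig (depth 2)
rat: right child of pig (depth 2)
cow: left child of owl (depth 3)
kit: right child of cow (depth 4)
cod: left child of cow (depth 4)
emu: left child of kit (depth 5)
asp: left child of boa (depth 1)
bee: right child of asp (depth 2)
yak: right child of rat (depth 3)
hen: right child of emu (depth 6)
ewe: left child of hen (depth 7)
eel: left child of emu (depth 6)
dog: left child of eel (depth 7)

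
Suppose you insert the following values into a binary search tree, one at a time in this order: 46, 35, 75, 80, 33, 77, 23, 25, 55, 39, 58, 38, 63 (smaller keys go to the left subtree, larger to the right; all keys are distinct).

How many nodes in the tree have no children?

4

46: root
35: left child of 46 (depth 1)
75: right child of 46 (depth 1)
80: right child of 75 (depth 2)
33: left child of 35 (depth 2)
77: left child of 80 (depth 3)
23: left child of 33 (depth 3)
25: right child of 23 (depth 4)
55: left child of 75 (depth 2)
39: right child of 35 (depth 2)
58: right child of 55 (depth 3)
38: left child of 39 (depth 3)
63: right child of 58 (depth 4)

Leaves: 25, 38, 63, 77 — 4 in total.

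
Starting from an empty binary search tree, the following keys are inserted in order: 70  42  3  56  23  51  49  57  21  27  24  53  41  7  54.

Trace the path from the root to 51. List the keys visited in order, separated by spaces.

70 42 56 51

70: root
42: left child of 70 (depth 1)
3: left child of 42 (depth 2)
56: right child of 42 (depth 2)
23: right child of 3 (depth 3)
51: left child of 56 (depth 3)
49: left child of 51 (depth 4)
57: right child of 56 (depth 3)
21: left child of 23 (depth 4)
27: right child of 23 (depth 4)
24: left child of 27 (depth 5)
53: right child of 51 (depth 4)
41: right child of 27 (depth 5)
7: left child of 21 (depth 5)
54: right child of 53 (depth 5)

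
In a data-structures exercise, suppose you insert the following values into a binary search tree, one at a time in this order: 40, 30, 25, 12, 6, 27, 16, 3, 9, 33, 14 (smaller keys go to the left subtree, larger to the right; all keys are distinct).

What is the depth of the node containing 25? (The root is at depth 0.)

Insert 40: tree is empty, so 40 becomes the root.
Insert 30: 30 < 40 → go left. Place as left child of 40.
Insert 25: 25 < 40 → go left; 25 < 30 → go left. Place as left child of 30.
Insert 12: 12 < 40 → go left; 12 < 30 → go left; 12 < 25 → go left. Place as left child of 25.
Insert 6: 6 < 40 → go left; 6 < 30 → go left; 6 < 25 → go left; 6 < 12 → go left. Place as left child of 12.
Insert 27: 27 < 40 → go left; 27 < 30 → go left; 27 > 25 → go right. Place as right child of 25.
Insert 16: 16 < 40 → go left; 16 < 30 → go left; 16 < 25 → go left; 16 > 12 → go right. Place as right child of 12.
Insert 3: 3 < 40 → go left; 3 < 30 → go left; 3 < 25 → go left; 3 < 12 → go left; 3 < 6 → go left. Place as left child of 6.
Insert 9: 9 < 40 → go left; 9 < 30 → go left; 9 < 25 → go left; 9 < 12 → go left; 9 > 6 → go right. Place as right child of 6.
Insert 33: 33 < 40 → go left; 33 > 30 → go right. Place as right child of 30.
Insert 14: 14 < 40 → go left; 14 < 30 → go left; 14 < 25 → go left; 14 > 12 → go right; 14 < 16 → go left. Place as left child of 16.

Path to 25: 40 → 30 → 25, which is 2 edges.

2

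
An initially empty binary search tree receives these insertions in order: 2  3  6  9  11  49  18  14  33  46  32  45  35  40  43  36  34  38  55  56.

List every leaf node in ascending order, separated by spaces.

14 32 34 38 43 56

Insert 2: tree is empty, so 2 becomes the root.
Insert 3: 3 > 2 → go right. Place as right child of 2.
Insert 6: 6 > 2 → go right; 6 > 3 → go right. Place as right child of 3.
Insert 9: 9 > 2 → go right; 9 > 3 → go right; 9 > 6 → go right. Place as right child of 6.
Insert 11: 11 > 2 → go right; 11 > 3 → go right; 11 > 6 → go right; 11 > 9 → go right. Place as right child of 9.
Insert 49: 49 > 2 → go right; 49 > 3 → go right; 49 > 6 → go right; 49 > 9 → go right; 49 > 11 → go right. Place as right child of 11.
Insert 18: 18 > 2 → go right; 18 > 3 → go right; 18 > 6 → go right; 18 > 9 → go right; 18 > 11 → go right; 18 < 49 → go left. Place as left child of 49.
Insert 14: 14 > 2 → go right; 14 > 3 → go right; 14 > 6 → go right; 14 > 9 → go right; 14 > 11 → go right; 14 < 49 → go left; 14 < 18 → go left. Place as left child of 18.
Insert 33: 33 > 2 → go right; 33 > 3 → go right; 33 > 6 → go right; 33 > 9 → go right; 33 > 11 → go right; 33 < 49 → go left; 33 > 18 → go right. Place as right child of 18.
Insert 46: 46 > 2 → go right; 46 > 3 → go right; 46 > 6 → go right; 46 > 9 → go right; 46 > 11 → go right; 46 < 49 → go left; 46 > 18 → go right; 46 > 33 → go right. Place as right child of 33.
Insert 32: 32 > 2 → go right; 32 > 3 → go right; 32 > 6 → go right; 32 > 9 → go right; 32 > 11 → go right; 32 < 49 → go left; 32 > 18 → go right; 32 < 33 → go left. Place as left child of 33.
Insert 45: 45 > 2 → go right; 45 > 3 → go right; 45 > 6 → go right; 45 > 9 → go right; 45 > 11 → go right; 45 < 49 → go left; 45 > 18 → go right; 45 > 33 → go right; 45 < 46 → go left. Place as left child of 46.
Insert 35: 35 > 2 → go right; 35 > 3 → go right; 35 > 6 → go right; 35 > 9 → go right; 35 > 11 → go right; 35 < 49 → go left; 35 > 18 → go right; 35 > 33 → go right; 35 < 46 → go left; 35 < 45 → go left. Place as left child of 45.
Insert 40: 40 > 2 → go right; 40 > 3 → go right; 40 > 6 → go right; 40 > 9 → go right; 40 > 11 → go right; 40 < 49 → go left; 40 > 18 → go right; 40 > 33 → go right; 40 < 46 → go left; 40 < 45 → go left; 40 > 35 → go right. Place as right child of 35.
Insert 43: 43 > 2 → go right; 43 > 3 → go right; 43 > 6 → go right; 43 > 9 → go right; 43 > 11 → go right; 43 < 49 → go left; 43 > 18 → go right; 43 > 33 → go right; 43 < 46 → go left; 43 < 45 → go left; 43 > 35 → go right; 43 > 40 → go right. Place as right child of 40.
Insert 36: 36 > 2 → go right; 36 > 3 → go right; 36 > 6 → go right; 36 > 9 → go right; 36 > 11 → go right; 36 < 49 → go left; 36 > 18 → go right; 36 > 33 → go right; 36 < 46 → go left; 36 < 45 → go left; 36 > 35 → go right; 36 < 40 → go left. Place as left child of 40.
Insert 34: 34 > 2 → go right; 34 > 3 → go right; 34 > 6 → go right; 34 > 9 → go right; 34 > 11 → go right; 34 < 49 → go left; 34 > 18 → go right; 34 > 33 → go right; 34 < 46 → go left; 34 < 45 → go left; 34 < 35 → go left. Place as left child of 35.
Insert 38: 38 > 2 → go right; 38 > 3 → go right; 38 > 6 → go right; 38 > 9 → go right; 38 > 11 → go right; 38 < 49 → go left; 38 > 18 → go right; 38 > 33 → go right; 38 < 46 → go left; 38 < 45 → go left; 38 > 35 → go right; 38 < 40 → go left; 38 > 36 → go right. Place as right child of 36.
Insert 55: 55 > 2 → go right; 55 > 3 → go right; 55 > 6 → go right; 55 > 9 → go right; 55 > 11 → go right; 55 > 49 → go right. Place as right child of 49.
Insert 56: 56 > 2 → go right; 56 > 3 → go right; 56 > 6 → go right; 56 > 9 → go right; 56 > 11 → go right; 56 > 49 → go right; 56 > 55 → go right. Place as right child of 55.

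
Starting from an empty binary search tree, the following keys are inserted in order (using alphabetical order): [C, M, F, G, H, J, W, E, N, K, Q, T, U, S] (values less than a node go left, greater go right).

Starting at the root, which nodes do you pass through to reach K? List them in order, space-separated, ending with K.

C: root
M: right child of C (depth 1)
F: left child of M (depth 2)
G: right child of F (depth 3)
H: right child of G (depth 4)
J: right child of H (depth 5)
W: right child of M (depth 2)
E: left child of F (depth 3)
N: left child of W (depth 3)
K: right child of J (depth 6)
Q: right child of N (depth 4)
T: right child of Q (depth 5)
U: right child of T (depth 6)
S: left child of T (depth 6)

C M F G H J K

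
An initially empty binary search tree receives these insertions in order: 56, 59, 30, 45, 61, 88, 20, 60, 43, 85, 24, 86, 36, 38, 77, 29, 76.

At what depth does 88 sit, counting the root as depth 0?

3

Insert 56: tree is empty, so 56 becomes the root.
Insert 59: 59 > 56 → go right. Place as right child of 56.
Insert 30: 30 < 56 → go left. Place as left child of 56.
Insert 45: 45 < 56 → go left; 45 > 30 → go right. Place as right child of 30.
Insert 61: 61 > 56 → go right; 61 > 59 → go right. Place as right child of 59.
Insert 88: 88 > 56 → go right; 88 > 59 → go right; 88 > 61 → go right. Place as right child of 61.
Insert 20: 20 < 56 → go left; 20 < 30 → go left. Place as left child of 30.
Insert 60: 60 > 56 → go right; 60 > 59 → go right; 60 < 61 → go left. Place as left child of 61.
Insert 43: 43 < 56 → go left; 43 > 30 → go right; 43 < 45 → go left. Place as left child of 45.
Insert 85: 85 > 56 → go right; 85 > 59 → go right; 85 > 61 → go right; 85 < 88 → go left. Place as left child of 88.
Insert 24: 24 < 56 → go left; 24 < 30 → go left; 24 > 20 → go right. Place as right child of 20.
Insert 86: 86 > 56 → go right; 86 > 59 → go right; 86 > 61 → go right; 86 < 88 → go left; 86 > 85 → go right. Place as right child of 85.
Insert 36: 36 < 56 → go left; 36 > 30 → go right; 36 < 45 → go left; 36 < 43 → go left. Place as left child of 43.
Insert 38: 38 < 56 → go left; 38 > 30 → go right; 38 < 45 → go left; 38 < 43 → go left; 38 > 36 → go right. Place as right child of 36.
Insert 77: 77 > 56 → go right; 77 > 59 → go right; 77 > 61 → go right; 77 < 88 → go left; 77 < 85 → go left. Place as left child of 85.
Insert 29: 29 < 56 → go left; 29 < 30 → go left; 29 > 20 → go right; 29 > 24 → go right. Place as right child of 24.
Insert 76: 76 > 56 → go right; 76 > 59 → go right; 76 > 61 → go right; 76 < 88 → go left; 76 < 85 → go left; 76 < 77 → go left. Place as left child of 77.

Path to 88: 56 → 59 → 61 → 88, which is 3 edges.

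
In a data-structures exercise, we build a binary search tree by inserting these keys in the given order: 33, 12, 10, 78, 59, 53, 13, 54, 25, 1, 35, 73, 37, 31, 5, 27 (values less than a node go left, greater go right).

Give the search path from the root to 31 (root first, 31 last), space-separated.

Resulting structure (node: left, right):
  33: L=12, R=78
  12: L=10, R=13
  10: L=1, R=–
  78: L=59, R=–
  59: L=53, R=73
  53: L=35, R=54
  13: L=–, R=25
  54: L=–, R=–
  25: L=–, R=31
  1: L=–, R=5
  35: L=–, R=37
  73: L=–, R=–
  37: L=–, R=–
  31: L=27, R=–
  5: L=–, R=–
  27: L=–, R=–

33 12 13 25 31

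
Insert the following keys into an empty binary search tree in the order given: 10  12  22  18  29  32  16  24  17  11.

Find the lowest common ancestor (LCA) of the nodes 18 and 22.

22

Insert 10: tree is empty, so 10 becomes the root.
Insert 12: 12 > 10 → go right. Place as right child of 10.
Insert 22: 22 > 10 → go right; 22 > 12 → go right. Place as right child of 12.
Insert 18: 18 > 10 → go right; 18 > 12 → go right; 18 < 22 → go left. Place as left child of 22.
Insert 29: 29 > 10 → go right; 29 > 12 → go right; 29 > 22 → go right. Place as right child of 22.
Insert 32: 32 > 10 → go right; 32 > 12 → go right; 32 > 22 → go right; 32 > 29 → go right. Place as right child of 29.
Insert 16: 16 > 10 → go right; 16 > 12 → go right; 16 < 22 → go left; 16 < 18 → go left. Place as left child of 18.
Insert 24: 24 > 10 → go right; 24 > 12 → go right; 24 > 22 → go right; 24 < 29 → go left. Place as left child of 29.
Insert 17: 17 > 10 → go right; 17 > 12 → go right; 17 < 22 → go left; 17 < 18 → go left; 17 > 16 → go right. Place as right child of 16.
Insert 11: 11 > 10 → go right; 11 < 12 → go left. Place as left child of 12.

Path to 18: 10 → 12 → 22 → 18
Path to 22: 10 → 12 → 22
22 lies on both paths and is an ancestor of the other node.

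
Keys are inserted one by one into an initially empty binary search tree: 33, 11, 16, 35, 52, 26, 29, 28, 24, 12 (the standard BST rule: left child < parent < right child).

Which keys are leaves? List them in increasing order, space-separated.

33: root
11: left child of 33 (depth 1)
16: right child of 11 (depth 2)
35: right child of 33 (depth 1)
52: right child of 35 (depth 2)
26: right child of 16 (depth 3)
29: right child of 26 (depth 4)
28: left child of 29 (depth 5)
24: left child of 26 (depth 4)
12: left child of 16 (depth 3)

12 24 28 52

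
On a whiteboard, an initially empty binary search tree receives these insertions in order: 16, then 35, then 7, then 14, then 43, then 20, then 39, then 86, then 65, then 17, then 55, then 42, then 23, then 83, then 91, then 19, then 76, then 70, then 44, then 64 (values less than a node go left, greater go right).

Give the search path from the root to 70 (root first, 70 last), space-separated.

Resulting structure (node: left, right):
  16: L=7, R=35
  35: L=20, R=43
  7: L=–, R=14
  14: L=–, R=–
  43: L=39, R=86
  20: L=17, R=23
  39: L=–, R=42
  86: L=65, R=91
  65: L=55, R=83
  17: L=–, R=19
  55: L=44, R=64
  42: L=–, R=–
  23: L=–, R=–
  83: L=76, R=–
  91: L=–, R=–
  19: L=–, R=–
  76: L=70, R=–
  70: L=–, R=–
  44: L=–, R=–
  64: L=–, R=–

16 35 43 86 65 83 76 70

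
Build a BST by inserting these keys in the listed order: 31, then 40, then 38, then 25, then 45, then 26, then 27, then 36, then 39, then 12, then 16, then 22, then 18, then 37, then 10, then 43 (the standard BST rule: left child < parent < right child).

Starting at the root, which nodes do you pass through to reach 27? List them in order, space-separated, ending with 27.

31: root
40: right child of 31 (depth 1)
38: left child of 40 (depth 2)
25: left child of 31 (depth 1)
45: right child of 40 (depth 2)
26: right child of 25 (depth 2)
27: right child of 26 (depth 3)
36: left child of 38 (depth 3)
39: right child of 38 (depth 3)
12: left child of 25 (depth 2)
16: right child of 12 (depth 3)
22: right child of 16 (depth 4)
18: left child of 22 (depth 5)
37: right child of 36 (depth 4)
10: left child of 12 (depth 3)
43: left child of 45 (depth 3)

31 25 26 27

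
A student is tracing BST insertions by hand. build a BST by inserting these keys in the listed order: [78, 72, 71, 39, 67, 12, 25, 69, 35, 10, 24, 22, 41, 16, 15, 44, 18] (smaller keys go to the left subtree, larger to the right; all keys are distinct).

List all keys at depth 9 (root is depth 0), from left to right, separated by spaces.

15 18

Resulting structure (node: left, right):
  78: L=72, R=–
  72: L=71, R=–
  71: L=39, R=–
  39: L=12, R=67
  67: L=41, R=69
  12: L=10, R=25
  25: L=24, R=35
  69: L=–, R=–
  35: L=–, R=–
  10: L=–, R=–
  24: L=22, R=–
  22: L=16, R=–
  41: L=–, R=44
  16: L=15, R=18
  15: L=–, R=–
  44: L=–, R=–
  18: L=–, R=–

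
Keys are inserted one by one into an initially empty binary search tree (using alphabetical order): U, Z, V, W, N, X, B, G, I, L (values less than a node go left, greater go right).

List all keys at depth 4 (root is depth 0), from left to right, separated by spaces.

U: root
Z: right child of U (depth 1)
V: left child of Z (depth 2)
W: right child of V (depth 3)
N: left child of U (depth 1)
X: right child of W (depth 4)
B: left child of N (depth 2)
G: right child of B (depth 3)
I: right child of G (depth 4)
L: right child of I (depth 5)

I X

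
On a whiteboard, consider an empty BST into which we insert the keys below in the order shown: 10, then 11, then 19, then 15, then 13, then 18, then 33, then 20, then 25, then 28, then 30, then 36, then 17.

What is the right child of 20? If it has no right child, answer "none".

Resulting structure (node: left, right):
  10: L=–, R=11
  11: L=–, R=19
  19: L=15, R=33
  15: L=13, R=18
  13: L=–, R=–
  18: L=17, R=–
  33: L=20, R=36
  20: L=–, R=25
  25: L=–, R=28
  28: L=–, R=30
  30: L=–, R=–
  36: L=–, R=–
  17: L=–, R=–

25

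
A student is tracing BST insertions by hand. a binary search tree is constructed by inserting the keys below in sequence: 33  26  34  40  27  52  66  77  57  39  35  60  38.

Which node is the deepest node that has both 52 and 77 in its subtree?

33: root
26: left child of 33 (depth 1)
34: right child of 33 (depth 1)
40: right child of 34 (depth 2)
27: right child of 26 (depth 2)
52: right child of 40 (depth 3)
66: right child of 52 (depth 4)
77: right child of 66 (depth 5)
57: left child of 66 (depth 5)
39: left child of 40 (depth 3)
35: left child of 39 (depth 4)
60: right child of 57 (depth 6)
38: right child of 35 (depth 5)

Path to 52: 33 → 34 → 40 → 52
Path to 77: 33 → 34 → 40 → 52 → 66 → 77
52 lies on both paths and is an ancestor of the other node.

52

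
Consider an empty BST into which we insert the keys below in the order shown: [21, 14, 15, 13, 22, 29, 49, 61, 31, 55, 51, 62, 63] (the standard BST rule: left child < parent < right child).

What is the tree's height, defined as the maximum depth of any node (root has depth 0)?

6

Resulting structure (node: left, right):
  21: L=14, R=22
  14: L=13, R=15
  15: L=–, R=–
  13: L=–, R=–
  22: L=–, R=29
  29: L=–, R=49
  49: L=31, R=61
  61: L=55, R=62
  31: L=–, R=–
  55: L=51, R=–
  51: L=–, R=–
  62: L=–, R=63
  63: L=–, R=–

The deepest node is 51 at depth 6.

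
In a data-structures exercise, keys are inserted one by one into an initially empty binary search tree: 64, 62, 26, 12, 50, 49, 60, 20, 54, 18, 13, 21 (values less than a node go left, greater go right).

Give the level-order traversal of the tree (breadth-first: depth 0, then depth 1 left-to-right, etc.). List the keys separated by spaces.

64: root
62: left child of 64 (depth 1)
26: left child of 62 (depth 2)
12: left child of 26 (depth 3)
50: right child of 26 (depth 3)
49: left child of 50 (depth 4)
60: right child of 50 (depth 4)
20: right child of 12 (depth 4)
54: left child of 60 (depth 5)
18: left child of 20 (depth 5)
13: left child of 18 (depth 6)
21: right child of 20 (depth 5)

64 62 26 12 50 20 49 60 18 21 54 13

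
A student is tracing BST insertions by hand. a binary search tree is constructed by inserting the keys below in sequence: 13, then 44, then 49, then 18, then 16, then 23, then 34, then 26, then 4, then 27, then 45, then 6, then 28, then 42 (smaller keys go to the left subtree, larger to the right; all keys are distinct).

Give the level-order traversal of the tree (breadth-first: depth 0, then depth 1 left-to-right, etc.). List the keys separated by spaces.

13 4 44 6 18 49 16 23 45 34 26 42 27 28

Resulting structure (node: left, right):
  13: L=4, R=44
  44: L=18, R=49
  49: L=45, R=–
  18: L=16, R=23
  16: L=–, R=–
  23: L=–, R=34
  34: L=26, R=42
  26: L=–, R=27
  4: L=–, R=6
  27: L=–, R=28
  45: L=–, R=–
  6: L=–, R=–
  28: L=–, R=–
  42: L=–, R=–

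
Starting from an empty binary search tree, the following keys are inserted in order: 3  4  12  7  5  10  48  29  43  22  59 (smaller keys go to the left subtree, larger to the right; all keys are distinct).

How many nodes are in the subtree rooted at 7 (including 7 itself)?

Resulting structure (node: left, right):
  3: L=–, R=4
  4: L=–, R=12
  12: L=7, R=48
  7: L=5, R=10
  5: L=–, R=–
  10: L=–, R=–
  48: L=29, R=59
  29: L=22, R=43
  43: L=–, R=–
  22: L=–, R=–
  59: L=–, R=–

Subtree rooted at 7 contains: 7, 5, 10 — 3 nodes.

3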